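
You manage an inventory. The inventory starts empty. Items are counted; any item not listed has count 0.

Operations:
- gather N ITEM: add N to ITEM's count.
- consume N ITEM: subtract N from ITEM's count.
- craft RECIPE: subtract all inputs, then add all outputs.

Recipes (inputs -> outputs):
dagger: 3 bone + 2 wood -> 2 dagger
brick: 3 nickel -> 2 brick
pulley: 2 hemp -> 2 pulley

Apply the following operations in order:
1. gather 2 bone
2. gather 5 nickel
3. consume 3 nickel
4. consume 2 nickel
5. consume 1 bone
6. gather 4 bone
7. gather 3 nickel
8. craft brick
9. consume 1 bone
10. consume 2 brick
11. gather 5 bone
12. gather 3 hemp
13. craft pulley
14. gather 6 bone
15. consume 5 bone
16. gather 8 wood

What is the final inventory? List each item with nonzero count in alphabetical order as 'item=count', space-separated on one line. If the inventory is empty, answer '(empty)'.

After 1 (gather 2 bone): bone=2
After 2 (gather 5 nickel): bone=2 nickel=5
After 3 (consume 3 nickel): bone=2 nickel=2
After 4 (consume 2 nickel): bone=2
After 5 (consume 1 bone): bone=1
After 6 (gather 4 bone): bone=5
After 7 (gather 3 nickel): bone=5 nickel=3
After 8 (craft brick): bone=5 brick=2
After 9 (consume 1 bone): bone=4 brick=2
After 10 (consume 2 brick): bone=4
After 11 (gather 5 bone): bone=9
After 12 (gather 3 hemp): bone=9 hemp=3
After 13 (craft pulley): bone=9 hemp=1 pulley=2
After 14 (gather 6 bone): bone=15 hemp=1 pulley=2
After 15 (consume 5 bone): bone=10 hemp=1 pulley=2
After 16 (gather 8 wood): bone=10 hemp=1 pulley=2 wood=8

Answer: bone=10 hemp=1 pulley=2 wood=8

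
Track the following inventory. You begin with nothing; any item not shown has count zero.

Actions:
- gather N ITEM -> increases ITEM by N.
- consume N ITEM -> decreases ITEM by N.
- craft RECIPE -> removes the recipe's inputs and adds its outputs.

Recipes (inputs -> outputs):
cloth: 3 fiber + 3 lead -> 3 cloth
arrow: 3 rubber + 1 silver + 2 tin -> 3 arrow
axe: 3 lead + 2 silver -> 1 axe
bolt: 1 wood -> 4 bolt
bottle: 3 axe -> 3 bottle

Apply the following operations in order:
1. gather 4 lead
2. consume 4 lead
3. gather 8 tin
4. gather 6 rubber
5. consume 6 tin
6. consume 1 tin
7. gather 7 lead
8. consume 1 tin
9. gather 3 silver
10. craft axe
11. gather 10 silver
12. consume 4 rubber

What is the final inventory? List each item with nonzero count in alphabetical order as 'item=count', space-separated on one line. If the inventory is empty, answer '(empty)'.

Answer: axe=1 lead=4 rubber=2 silver=11

Derivation:
After 1 (gather 4 lead): lead=4
After 2 (consume 4 lead): (empty)
After 3 (gather 8 tin): tin=8
After 4 (gather 6 rubber): rubber=6 tin=8
After 5 (consume 6 tin): rubber=6 tin=2
After 6 (consume 1 tin): rubber=6 tin=1
After 7 (gather 7 lead): lead=7 rubber=6 tin=1
After 8 (consume 1 tin): lead=7 rubber=6
After 9 (gather 3 silver): lead=7 rubber=6 silver=3
After 10 (craft axe): axe=1 lead=4 rubber=6 silver=1
After 11 (gather 10 silver): axe=1 lead=4 rubber=6 silver=11
After 12 (consume 4 rubber): axe=1 lead=4 rubber=2 silver=11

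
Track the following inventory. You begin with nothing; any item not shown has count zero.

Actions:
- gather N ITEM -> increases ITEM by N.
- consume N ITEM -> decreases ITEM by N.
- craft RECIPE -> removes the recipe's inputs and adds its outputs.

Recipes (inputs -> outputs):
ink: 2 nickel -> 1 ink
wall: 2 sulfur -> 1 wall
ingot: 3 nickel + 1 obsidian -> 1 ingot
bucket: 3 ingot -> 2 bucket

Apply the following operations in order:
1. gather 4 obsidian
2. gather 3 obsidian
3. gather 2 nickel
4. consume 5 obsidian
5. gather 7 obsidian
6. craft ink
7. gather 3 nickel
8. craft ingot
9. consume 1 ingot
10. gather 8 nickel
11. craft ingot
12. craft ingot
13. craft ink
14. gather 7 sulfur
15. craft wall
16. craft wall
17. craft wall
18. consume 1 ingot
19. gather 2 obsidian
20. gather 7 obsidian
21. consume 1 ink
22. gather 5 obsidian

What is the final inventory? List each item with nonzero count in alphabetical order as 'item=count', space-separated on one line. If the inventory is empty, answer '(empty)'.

Answer: ingot=1 ink=1 obsidian=20 sulfur=1 wall=3

Derivation:
After 1 (gather 4 obsidian): obsidian=4
After 2 (gather 3 obsidian): obsidian=7
After 3 (gather 2 nickel): nickel=2 obsidian=7
After 4 (consume 5 obsidian): nickel=2 obsidian=2
After 5 (gather 7 obsidian): nickel=2 obsidian=9
After 6 (craft ink): ink=1 obsidian=9
After 7 (gather 3 nickel): ink=1 nickel=3 obsidian=9
After 8 (craft ingot): ingot=1 ink=1 obsidian=8
After 9 (consume 1 ingot): ink=1 obsidian=8
After 10 (gather 8 nickel): ink=1 nickel=8 obsidian=8
After 11 (craft ingot): ingot=1 ink=1 nickel=5 obsidian=7
After 12 (craft ingot): ingot=2 ink=1 nickel=2 obsidian=6
After 13 (craft ink): ingot=2 ink=2 obsidian=6
After 14 (gather 7 sulfur): ingot=2 ink=2 obsidian=6 sulfur=7
After 15 (craft wall): ingot=2 ink=2 obsidian=6 sulfur=5 wall=1
After 16 (craft wall): ingot=2 ink=2 obsidian=6 sulfur=3 wall=2
After 17 (craft wall): ingot=2 ink=2 obsidian=6 sulfur=1 wall=3
After 18 (consume 1 ingot): ingot=1 ink=2 obsidian=6 sulfur=1 wall=3
After 19 (gather 2 obsidian): ingot=1 ink=2 obsidian=8 sulfur=1 wall=3
After 20 (gather 7 obsidian): ingot=1 ink=2 obsidian=15 sulfur=1 wall=3
After 21 (consume 1 ink): ingot=1 ink=1 obsidian=15 sulfur=1 wall=3
After 22 (gather 5 obsidian): ingot=1 ink=1 obsidian=20 sulfur=1 wall=3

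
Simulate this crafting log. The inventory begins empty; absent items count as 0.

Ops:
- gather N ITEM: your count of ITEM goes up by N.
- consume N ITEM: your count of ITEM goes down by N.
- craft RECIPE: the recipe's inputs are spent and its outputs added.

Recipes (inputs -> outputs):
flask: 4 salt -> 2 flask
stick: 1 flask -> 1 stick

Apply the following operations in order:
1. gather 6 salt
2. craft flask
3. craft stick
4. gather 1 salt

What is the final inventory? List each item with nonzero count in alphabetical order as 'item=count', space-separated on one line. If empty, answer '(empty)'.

Answer: flask=1 salt=3 stick=1

Derivation:
After 1 (gather 6 salt): salt=6
After 2 (craft flask): flask=2 salt=2
After 3 (craft stick): flask=1 salt=2 stick=1
After 4 (gather 1 salt): flask=1 salt=3 stick=1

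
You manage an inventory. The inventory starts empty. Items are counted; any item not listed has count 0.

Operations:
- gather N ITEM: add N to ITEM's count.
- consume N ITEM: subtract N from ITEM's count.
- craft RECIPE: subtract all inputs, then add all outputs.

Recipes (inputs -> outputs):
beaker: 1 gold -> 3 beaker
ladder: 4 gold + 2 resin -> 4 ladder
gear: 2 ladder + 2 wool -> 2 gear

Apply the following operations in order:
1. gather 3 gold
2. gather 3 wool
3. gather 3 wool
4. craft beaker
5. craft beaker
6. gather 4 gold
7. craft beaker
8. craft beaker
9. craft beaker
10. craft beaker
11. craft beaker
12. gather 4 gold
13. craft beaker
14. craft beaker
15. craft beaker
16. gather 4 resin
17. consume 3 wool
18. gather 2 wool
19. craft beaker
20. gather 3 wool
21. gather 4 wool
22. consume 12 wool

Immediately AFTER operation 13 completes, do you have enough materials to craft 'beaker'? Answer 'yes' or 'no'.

After 1 (gather 3 gold): gold=3
After 2 (gather 3 wool): gold=3 wool=3
After 3 (gather 3 wool): gold=3 wool=6
After 4 (craft beaker): beaker=3 gold=2 wool=6
After 5 (craft beaker): beaker=6 gold=1 wool=6
After 6 (gather 4 gold): beaker=6 gold=5 wool=6
After 7 (craft beaker): beaker=9 gold=4 wool=6
After 8 (craft beaker): beaker=12 gold=3 wool=6
After 9 (craft beaker): beaker=15 gold=2 wool=6
After 10 (craft beaker): beaker=18 gold=1 wool=6
After 11 (craft beaker): beaker=21 wool=6
After 12 (gather 4 gold): beaker=21 gold=4 wool=6
After 13 (craft beaker): beaker=24 gold=3 wool=6

Answer: yes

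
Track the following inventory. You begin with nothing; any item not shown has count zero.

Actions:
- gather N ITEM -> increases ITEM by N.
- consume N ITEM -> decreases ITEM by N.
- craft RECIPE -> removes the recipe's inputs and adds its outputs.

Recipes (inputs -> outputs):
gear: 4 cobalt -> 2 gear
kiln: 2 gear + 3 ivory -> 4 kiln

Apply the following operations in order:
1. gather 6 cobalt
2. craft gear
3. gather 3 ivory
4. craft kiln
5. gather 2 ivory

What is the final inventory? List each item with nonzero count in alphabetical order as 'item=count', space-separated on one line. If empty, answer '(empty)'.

Answer: cobalt=2 ivory=2 kiln=4

Derivation:
After 1 (gather 6 cobalt): cobalt=6
After 2 (craft gear): cobalt=2 gear=2
After 3 (gather 3 ivory): cobalt=2 gear=2 ivory=3
After 4 (craft kiln): cobalt=2 kiln=4
After 5 (gather 2 ivory): cobalt=2 ivory=2 kiln=4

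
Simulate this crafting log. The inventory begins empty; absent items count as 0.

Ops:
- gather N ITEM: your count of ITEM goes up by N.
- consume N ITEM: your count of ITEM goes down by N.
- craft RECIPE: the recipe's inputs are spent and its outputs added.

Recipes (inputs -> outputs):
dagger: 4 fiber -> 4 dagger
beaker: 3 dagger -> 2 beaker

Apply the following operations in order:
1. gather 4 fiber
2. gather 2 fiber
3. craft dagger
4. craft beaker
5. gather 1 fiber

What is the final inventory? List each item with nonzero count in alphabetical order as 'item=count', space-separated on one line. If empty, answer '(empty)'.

Answer: beaker=2 dagger=1 fiber=3

Derivation:
After 1 (gather 4 fiber): fiber=4
After 2 (gather 2 fiber): fiber=6
After 3 (craft dagger): dagger=4 fiber=2
After 4 (craft beaker): beaker=2 dagger=1 fiber=2
After 5 (gather 1 fiber): beaker=2 dagger=1 fiber=3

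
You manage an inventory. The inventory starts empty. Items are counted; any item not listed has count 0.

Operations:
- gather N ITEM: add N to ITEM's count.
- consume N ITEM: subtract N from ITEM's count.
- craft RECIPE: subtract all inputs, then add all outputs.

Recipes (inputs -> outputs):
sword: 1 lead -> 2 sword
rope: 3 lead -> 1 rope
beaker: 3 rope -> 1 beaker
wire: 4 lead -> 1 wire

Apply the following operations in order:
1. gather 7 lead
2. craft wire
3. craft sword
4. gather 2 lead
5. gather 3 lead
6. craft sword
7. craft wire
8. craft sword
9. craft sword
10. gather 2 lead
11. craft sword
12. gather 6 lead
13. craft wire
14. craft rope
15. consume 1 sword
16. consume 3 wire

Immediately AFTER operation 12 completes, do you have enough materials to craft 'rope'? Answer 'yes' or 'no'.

After 1 (gather 7 lead): lead=7
After 2 (craft wire): lead=3 wire=1
After 3 (craft sword): lead=2 sword=2 wire=1
After 4 (gather 2 lead): lead=4 sword=2 wire=1
After 5 (gather 3 lead): lead=7 sword=2 wire=1
After 6 (craft sword): lead=6 sword=4 wire=1
After 7 (craft wire): lead=2 sword=4 wire=2
After 8 (craft sword): lead=1 sword=6 wire=2
After 9 (craft sword): sword=8 wire=2
After 10 (gather 2 lead): lead=2 sword=8 wire=2
After 11 (craft sword): lead=1 sword=10 wire=2
After 12 (gather 6 lead): lead=7 sword=10 wire=2

Answer: yes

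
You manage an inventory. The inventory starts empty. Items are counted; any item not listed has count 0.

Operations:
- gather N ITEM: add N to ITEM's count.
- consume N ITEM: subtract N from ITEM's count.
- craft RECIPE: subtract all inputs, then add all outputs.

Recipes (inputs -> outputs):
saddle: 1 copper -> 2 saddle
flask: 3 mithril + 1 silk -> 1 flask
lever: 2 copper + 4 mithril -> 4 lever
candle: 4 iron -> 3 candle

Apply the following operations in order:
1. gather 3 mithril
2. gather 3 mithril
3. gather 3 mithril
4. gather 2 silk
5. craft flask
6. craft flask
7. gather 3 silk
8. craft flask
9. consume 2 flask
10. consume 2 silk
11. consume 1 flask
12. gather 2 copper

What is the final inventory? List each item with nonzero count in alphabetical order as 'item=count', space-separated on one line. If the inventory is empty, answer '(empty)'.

Answer: copper=2

Derivation:
After 1 (gather 3 mithril): mithril=3
After 2 (gather 3 mithril): mithril=6
After 3 (gather 3 mithril): mithril=9
After 4 (gather 2 silk): mithril=9 silk=2
After 5 (craft flask): flask=1 mithril=6 silk=1
After 6 (craft flask): flask=2 mithril=3
After 7 (gather 3 silk): flask=2 mithril=3 silk=3
After 8 (craft flask): flask=3 silk=2
After 9 (consume 2 flask): flask=1 silk=2
After 10 (consume 2 silk): flask=1
After 11 (consume 1 flask): (empty)
After 12 (gather 2 copper): copper=2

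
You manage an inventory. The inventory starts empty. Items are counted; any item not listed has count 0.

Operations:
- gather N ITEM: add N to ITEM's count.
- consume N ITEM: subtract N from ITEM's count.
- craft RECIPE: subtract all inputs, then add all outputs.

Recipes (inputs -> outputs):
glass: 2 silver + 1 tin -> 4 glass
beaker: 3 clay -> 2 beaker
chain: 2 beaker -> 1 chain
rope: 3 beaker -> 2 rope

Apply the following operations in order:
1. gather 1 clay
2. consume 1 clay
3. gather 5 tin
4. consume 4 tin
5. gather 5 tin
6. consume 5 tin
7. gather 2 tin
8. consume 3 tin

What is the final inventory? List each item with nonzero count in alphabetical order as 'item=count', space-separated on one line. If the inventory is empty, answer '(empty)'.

Answer: (empty)

Derivation:
After 1 (gather 1 clay): clay=1
After 2 (consume 1 clay): (empty)
After 3 (gather 5 tin): tin=5
After 4 (consume 4 tin): tin=1
After 5 (gather 5 tin): tin=6
After 6 (consume 5 tin): tin=1
After 7 (gather 2 tin): tin=3
After 8 (consume 3 tin): (empty)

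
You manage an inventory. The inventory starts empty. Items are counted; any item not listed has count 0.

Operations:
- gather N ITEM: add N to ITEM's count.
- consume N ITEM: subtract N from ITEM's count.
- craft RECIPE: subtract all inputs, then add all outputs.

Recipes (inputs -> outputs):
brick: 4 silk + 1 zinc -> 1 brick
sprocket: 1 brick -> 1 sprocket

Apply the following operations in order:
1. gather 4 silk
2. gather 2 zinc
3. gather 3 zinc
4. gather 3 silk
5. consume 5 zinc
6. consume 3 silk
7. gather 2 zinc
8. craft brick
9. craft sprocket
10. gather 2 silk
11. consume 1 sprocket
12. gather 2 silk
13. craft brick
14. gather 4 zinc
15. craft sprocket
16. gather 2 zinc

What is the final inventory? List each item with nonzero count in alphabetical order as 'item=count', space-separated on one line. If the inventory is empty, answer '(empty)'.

Answer: sprocket=1 zinc=6

Derivation:
After 1 (gather 4 silk): silk=4
After 2 (gather 2 zinc): silk=4 zinc=2
After 3 (gather 3 zinc): silk=4 zinc=5
After 4 (gather 3 silk): silk=7 zinc=5
After 5 (consume 5 zinc): silk=7
After 6 (consume 3 silk): silk=4
After 7 (gather 2 zinc): silk=4 zinc=2
After 8 (craft brick): brick=1 zinc=1
After 9 (craft sprocket): sprocket=1 zinc=1
After 10 (gather 2 silk): silk=2 sprocket=1 zinc=1
After 11 (consume 1 sprocket): silk=2 zinc=1
After 12 (gather 2 silk): silk=4 zinc=1
After 13 (craft brick): brick=1
After 14 (gather 4 zinc): brick=1 zinc=4
After 15 (craft sprocket): sprocket=1 zinc=4
After 16 (gather 2 zinc): sprocket=1 zinc=6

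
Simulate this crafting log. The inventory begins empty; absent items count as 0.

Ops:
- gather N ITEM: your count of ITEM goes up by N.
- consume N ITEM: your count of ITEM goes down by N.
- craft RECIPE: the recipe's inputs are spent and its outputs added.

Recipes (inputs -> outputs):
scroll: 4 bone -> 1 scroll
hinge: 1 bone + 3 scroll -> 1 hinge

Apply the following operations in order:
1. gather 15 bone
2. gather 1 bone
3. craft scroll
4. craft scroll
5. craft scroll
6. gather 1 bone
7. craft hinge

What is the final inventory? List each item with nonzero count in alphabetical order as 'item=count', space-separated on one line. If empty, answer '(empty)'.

After 1 (gather 15 bone): bone=15
After 2 (gather 1 bone): bone=16
After 3 (craft scroll): bone=12 scroll=1
After 4 (craft scroll): bone=8 scroll=2
After 5 (craft scroll): bone=4 scroll=3
After 6 (gather 1 bone): bone=5 scroll=3
After 7 (craft hinge): bone=4 hinge=1

Answer: bone=4 hinge=1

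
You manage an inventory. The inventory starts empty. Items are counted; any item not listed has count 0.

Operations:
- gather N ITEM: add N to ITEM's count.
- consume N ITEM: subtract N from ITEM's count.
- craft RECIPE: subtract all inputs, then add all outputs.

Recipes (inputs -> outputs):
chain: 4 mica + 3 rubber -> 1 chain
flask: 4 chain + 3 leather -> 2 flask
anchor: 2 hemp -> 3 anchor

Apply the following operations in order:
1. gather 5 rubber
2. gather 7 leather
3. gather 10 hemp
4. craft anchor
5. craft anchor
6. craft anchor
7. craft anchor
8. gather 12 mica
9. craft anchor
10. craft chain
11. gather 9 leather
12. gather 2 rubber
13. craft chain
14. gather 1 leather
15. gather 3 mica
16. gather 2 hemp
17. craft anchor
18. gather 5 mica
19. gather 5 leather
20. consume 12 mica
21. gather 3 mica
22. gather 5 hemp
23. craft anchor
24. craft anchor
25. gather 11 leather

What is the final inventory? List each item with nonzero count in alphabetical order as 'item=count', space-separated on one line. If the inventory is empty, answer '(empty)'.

Answer: anchor=24 chain=2 hemp=1 leather=33 mica=3 rubber=1

Derivation:
After 1 (gather 5 rubber): rubber=5
After 2 (gather 7 leather): leather=7 rubber=5
After 3 (gather 10 hemp): hemp=10 leather=7 rubber=5
After 4 (craft anchor): anchor=3 hemp=8 leather=7 rubber=5
After 5 (craft anchor): anchor=6 hemp=6 leather=7 rubber=5
After 6 (craft anchor): anchor=9 hemp=4 leather=7 rubber=5
After 7 (craft anchor): anchor=12 hemp=2 leather=7 rubber=5
After 8 (gather 12 mica): anchor=12 hemp=2 leather=7 mica=12 rubber=5
After 9 (craft anchor): anchor=15 leather=7 mica=12 rubber=5
After 10 (craft chain): anchor=15 chain=1 leather=7 mica=8 rubber=2
After 11 (gather 9 leather): anchor=15 chain=1 leather=16 mica=8 rubber=2
After 12 (gather 2 rubber): anchor=15 chain=1 leather=16 mica=8 rubber=4
After 13 (craft chain): anchor=15 chain=2 leather=16 mica=4 rubber=1
After 14 (gather 1 leather): anchor=15 chain=2 leather=17 mica=4 rubber=1
After 15 (gather 3 mica): anchor=15 chain=2 leather=17 mica=7 rubber=1
After 16 (gather 2 hemp): anchor=15 chain=2 hemp=2 leather=17 mica=7 rubber=1
After 17 (craft anchor): anchor=18 chain=2 leather=17 mica=7 rubber=1
After 18 (gather 5 mica): anchor=18 chain=2 leather=17 mica=12 rubber=1
After 19 (gather 5 leather): anchor=18 chain=2 leather=22 mica=12 rubber=1
After 20 (consume 12 mica): anchor=18 chain=2 leather=22 rubber=1
After 21 (gather 3 mica): anchor=18 chain=2 leather=22 mica=3 rubber=1
After 22 (gather 5 hemp): anchor=18 chain=2 hemp=5 leather=22 mica=3 rubber=1
After 23 (craft anchor): anchor=21 chain=2 hemp=3 leather=22 mica=3 rubber=1
After 24 (craft anchor): anchor=24 chain=2 hemp=1 leather=22 mica=3 rubber=1
After 25 (gather 11 leather): anchor=24 chain=2 hemp=1 leather=33 mica=3 rubber=1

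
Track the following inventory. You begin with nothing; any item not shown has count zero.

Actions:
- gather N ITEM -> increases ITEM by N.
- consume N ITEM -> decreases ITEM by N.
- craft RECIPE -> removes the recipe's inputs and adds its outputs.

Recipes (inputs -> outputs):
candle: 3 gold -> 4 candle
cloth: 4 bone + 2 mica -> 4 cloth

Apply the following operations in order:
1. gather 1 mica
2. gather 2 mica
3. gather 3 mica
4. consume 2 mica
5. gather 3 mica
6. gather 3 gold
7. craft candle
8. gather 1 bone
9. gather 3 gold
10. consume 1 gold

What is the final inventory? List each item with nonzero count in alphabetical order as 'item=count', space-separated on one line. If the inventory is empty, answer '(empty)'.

Answer: bone=1 candle=4 gold=2 mica=7

Derivation:
After 1 (gather 1 mica): mica=1
After 2 (gather 2 mica): mica=3
After 3 (gather 3 mica): mica=6
After 4 (consume 2 mica): mica=4
After 5 (gather 3 mica): mica=7
After 6 (gather 3 gold): gold=3 mica=7
After 7 (craft candle): candle=4 mica=7
After 8 (gather 1 bone): bone=1 candle=4 mica=7
After 9 (gather 3 gold): bone=1 candle=4 gold=3 mica=7
After 10 (consume 1 gold): bone=1 candle=4 gold=2 mica=7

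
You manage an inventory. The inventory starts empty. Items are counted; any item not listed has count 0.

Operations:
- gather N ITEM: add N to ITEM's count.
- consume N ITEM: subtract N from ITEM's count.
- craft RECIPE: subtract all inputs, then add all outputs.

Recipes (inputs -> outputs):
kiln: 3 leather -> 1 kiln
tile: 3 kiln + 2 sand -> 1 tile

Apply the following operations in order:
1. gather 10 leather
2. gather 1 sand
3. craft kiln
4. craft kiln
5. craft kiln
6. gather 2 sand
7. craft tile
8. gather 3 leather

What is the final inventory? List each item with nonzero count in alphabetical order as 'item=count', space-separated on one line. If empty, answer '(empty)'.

After 1 (gather 10 leather): leather=10
After 2 (gather 1 sand): leather=10 sand=1
After 3 (craft kiln): kiln=1 leather=7 sand=1
After 4 (craft kiln): kiln=2 leather=4 sand=1
After 5 (craft kiln): kiln=3 leather=1 sand=1
After 6 (gather 2 sand): kiln=3 leather=1 sand=3
After 7 (craft tile): leather=1 sand=1 tile=1
After 8 (gather 3 leather): leather=4 sand=1 tile=1

Answer: leather=4 sand=1 tile=1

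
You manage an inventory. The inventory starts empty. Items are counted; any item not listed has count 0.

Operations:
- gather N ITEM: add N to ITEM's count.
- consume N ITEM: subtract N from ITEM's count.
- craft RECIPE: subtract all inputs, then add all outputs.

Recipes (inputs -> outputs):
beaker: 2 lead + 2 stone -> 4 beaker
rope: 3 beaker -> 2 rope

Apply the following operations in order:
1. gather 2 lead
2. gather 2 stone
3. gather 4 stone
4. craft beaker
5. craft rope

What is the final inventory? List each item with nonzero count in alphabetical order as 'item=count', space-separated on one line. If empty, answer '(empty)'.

Answer: beaker=1 rope=2 stone=4

Derivation:
After 1 (gather 2 lead): lead=2
After 2 (gather 2 stone): lead=2 stone=2
After 3 (gather 4 stone): lead=2 stone=6
After 4 (craft beaker): beaker=4 stone=4
After 5 (craft rope): beaker=1 rope=2 stone=4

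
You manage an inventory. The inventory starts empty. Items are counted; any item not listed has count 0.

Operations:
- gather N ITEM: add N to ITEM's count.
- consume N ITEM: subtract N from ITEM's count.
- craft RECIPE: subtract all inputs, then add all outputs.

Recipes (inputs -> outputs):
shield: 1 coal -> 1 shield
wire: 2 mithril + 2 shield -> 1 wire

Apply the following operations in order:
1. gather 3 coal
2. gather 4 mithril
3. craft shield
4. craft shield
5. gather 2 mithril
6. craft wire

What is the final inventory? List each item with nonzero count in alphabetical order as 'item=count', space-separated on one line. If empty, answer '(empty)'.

Answer: coal=1 mithril=4 wire=1

Derivation:
After 1 (gather 3 coal): coal=3
After 2 (gather 4 mithril): coal=3 mithril=4
After 3 (craft shield): coal=2 mithril=4 shield=1
After 4 (craft shield): coal=1 mithril=4 shield=2
After 5 (gather 2 mithril): coal=1 mithril=6 shield=2
After 6 (craft wire): coal=1 mithril=4 wire=1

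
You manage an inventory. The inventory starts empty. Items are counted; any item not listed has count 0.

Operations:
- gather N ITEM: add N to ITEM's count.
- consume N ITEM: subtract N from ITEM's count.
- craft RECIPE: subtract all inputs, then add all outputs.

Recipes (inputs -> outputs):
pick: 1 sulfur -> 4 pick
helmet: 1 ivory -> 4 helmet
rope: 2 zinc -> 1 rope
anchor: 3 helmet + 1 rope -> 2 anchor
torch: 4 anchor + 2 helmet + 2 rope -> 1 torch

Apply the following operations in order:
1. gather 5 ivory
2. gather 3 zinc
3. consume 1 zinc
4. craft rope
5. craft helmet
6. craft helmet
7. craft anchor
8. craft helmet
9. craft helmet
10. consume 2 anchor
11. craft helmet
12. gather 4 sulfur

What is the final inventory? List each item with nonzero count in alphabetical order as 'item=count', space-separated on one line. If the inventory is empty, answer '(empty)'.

Answer: helmet=17 sulfur=4

Derivation:
After 1 (gather 5 ivory): ivory=5
After 2 (gather 3 zinc): ivory=5 zinc=3
After 3 (consume 1 zinc): ivory=5 zinc=2
After 4 (craft rope): ivory=5 rope=1
After 5 (craft helmet): helmet=4 ivory=4 rope=1
After 6 (craft helmet): helmet=8 ivory=3 rope=1
After 7 (craft anchor): anchor=2 helmet=5 ivory=3
After 8 (craft helmet): anchor=2 helmet=9 ivory=2
After 9 (craft helmet): anchor=2 helmet=13 ivory=1
After 10 (consume 2 anchor): helmet=13 ivory=1
After 11 (craft helmet): helmet=17
After 12 (gather 4 sulfur): helmet=17 sulfur=4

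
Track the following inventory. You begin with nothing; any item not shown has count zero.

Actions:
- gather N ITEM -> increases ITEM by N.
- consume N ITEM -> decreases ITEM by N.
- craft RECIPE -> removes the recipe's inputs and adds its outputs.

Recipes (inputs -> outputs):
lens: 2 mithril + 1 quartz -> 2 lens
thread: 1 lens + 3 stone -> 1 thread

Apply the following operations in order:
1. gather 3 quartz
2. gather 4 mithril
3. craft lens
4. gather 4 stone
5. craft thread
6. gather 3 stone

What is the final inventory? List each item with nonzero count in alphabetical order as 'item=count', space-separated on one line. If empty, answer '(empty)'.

After 1 (gather 3 quartz): quartz=3
After 2 (gather 4 mithril): mithril=4 quartz=3
After 3 (craft lens): lens=2 mithril=2 quartz=2
After 4 (gather 4 stone): lens=2 mithril=2 quartz=2 stone=4
After 5 (craft thread): lens=1 mithril=2 quartz=2 stone=1 thread=1
After 6 (gather 3 stone): lens=1 mithril=2 quartz=2 stone=4 thread=1

Answer: lens=1 mithril=2 quartz=2 stone=4 thread=1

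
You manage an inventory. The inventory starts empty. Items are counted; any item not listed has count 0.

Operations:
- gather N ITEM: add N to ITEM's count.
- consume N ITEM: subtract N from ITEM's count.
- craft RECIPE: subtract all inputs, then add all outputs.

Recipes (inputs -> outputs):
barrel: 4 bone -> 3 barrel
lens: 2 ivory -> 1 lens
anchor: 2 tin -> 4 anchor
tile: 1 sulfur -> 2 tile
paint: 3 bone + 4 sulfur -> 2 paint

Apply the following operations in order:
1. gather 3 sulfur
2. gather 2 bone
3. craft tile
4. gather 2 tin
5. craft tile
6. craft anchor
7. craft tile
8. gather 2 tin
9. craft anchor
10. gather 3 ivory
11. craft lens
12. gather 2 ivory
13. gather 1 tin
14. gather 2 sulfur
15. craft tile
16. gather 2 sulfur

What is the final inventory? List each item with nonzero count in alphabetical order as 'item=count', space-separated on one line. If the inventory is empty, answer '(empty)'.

After 1 (gather 3 sulfur): sulfur=3
After 2 (gather 2 bone): bone=2 sulfur=3
After 3 (craft tile): bone=2 sulfur=2 tile=2
After 4 (gather 2 tin): bone=2 sulfur=2 tile=2 tin=2
After 5 (craft tile): bone=2 sulfur=1 tile=4 tin=2
After 6 (craft anchor): anchor=4 bone=2 sulfur=1 tile=4
After 7 (craft tile): anchor=4 bone=2 tile=6
After 8 (gather 2 tin): anchor=4 bone=2 tile=6 tin=2
After 9 (craft anchor): anchor=8 bone=2 tile=6
After 10 (gather 3 ivory): anchor=8 bone=2 ivory=3 tile=6
After 11 (craft lens): anchor=8 bone=2 ivory=1 lens=1 tile=6
After 12 (gather 2 ivory): anchor=8 bone=2 ivory=3 lens=1 tile=6
After 13 (gather 1 tin): anchor=8 bone=2 ivory=3 lens=1 tile=6 tin=1
After 14 (gather 2 sulfur): anchor=8 bone=2 ivory=3 lens=1 sulfur=2 tile=6 tin=1
After 15 (craft tile): anchor=8 bone=2 ivory=3 lens=1 sulfur=1 tile=8 tin=1
After 16 (gather 2 sulfur): anchor=8 bone=2 ivory=3 lens=1 sulfur=3 tile=8 tin=1

Answer: anchor=8 bone=2 ivory=3 lens=1 sulfur=3 tile=8 tin=1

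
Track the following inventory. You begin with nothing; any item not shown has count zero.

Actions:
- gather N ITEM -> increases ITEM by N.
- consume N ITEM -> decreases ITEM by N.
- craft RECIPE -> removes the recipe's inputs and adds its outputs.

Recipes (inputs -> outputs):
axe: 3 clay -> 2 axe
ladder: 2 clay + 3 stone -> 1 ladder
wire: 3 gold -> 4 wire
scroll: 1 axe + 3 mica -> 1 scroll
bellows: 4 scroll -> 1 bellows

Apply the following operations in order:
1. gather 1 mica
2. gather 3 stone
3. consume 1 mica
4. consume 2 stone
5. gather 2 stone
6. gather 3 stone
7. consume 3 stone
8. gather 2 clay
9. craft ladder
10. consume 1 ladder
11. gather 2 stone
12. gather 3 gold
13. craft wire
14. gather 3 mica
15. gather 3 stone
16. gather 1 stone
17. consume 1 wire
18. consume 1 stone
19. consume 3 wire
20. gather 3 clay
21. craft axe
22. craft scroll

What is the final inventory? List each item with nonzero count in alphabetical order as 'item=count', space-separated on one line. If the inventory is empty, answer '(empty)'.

Answer: axe=1 scroll=1 stone=5

Derivation:
After 1 (gather 1 mica): mica=1
After 2 (gather 3 stone): mica=1 stone=3
After 3 (consume 1 mica): stone=3
After 4 (consume 2 stone): stone=1
After 5 (gather 2 stone): stone=3
After 6 (gather 3 stone): stone=6
After 7 (consume 3 stone): stone=3
After 8 (gather 2 clay): clay=2 stone=3
After 9 (craft ladder): ladder=1
After 10 (consume 1 ladder): (empty)
After 11 (gather 2 stone): stone=2
After 12 (gather 3 gold): gold=3 stone=2
After 13 (craft wire): stone=2 wire=4
After 14 (gather 3 mica): mica=3 stone=2 wire=4
After 15 (gather 3 stone): mica=3 stone=5 wire=4
After 16 (gather 1 stone): mica=3 stone=6 wire=4
After 17 (consume 1 wire): mica=3 stone=6 wire=3
After 18 (consume 1 stone): mica=3 stone=5 wire=3
After 19 (consume 3 wire): mica=3 stone=5
After 20 (gather 3 clay): clay=3 mica=3 stone=5
After 21 (craft axe): axe=2 mica=3 stone=5
After 22 (craft scroll): axe=1 scroll=1 stone=5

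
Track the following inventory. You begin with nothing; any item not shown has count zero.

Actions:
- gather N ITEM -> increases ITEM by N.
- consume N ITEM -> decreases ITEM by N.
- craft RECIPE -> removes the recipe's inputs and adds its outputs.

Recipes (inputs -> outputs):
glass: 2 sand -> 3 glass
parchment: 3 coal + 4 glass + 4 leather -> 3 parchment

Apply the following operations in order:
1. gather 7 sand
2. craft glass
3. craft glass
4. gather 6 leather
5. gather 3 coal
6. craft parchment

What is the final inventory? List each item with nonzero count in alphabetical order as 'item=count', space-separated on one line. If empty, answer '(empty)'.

Answer: glass=2 leather=2 parchment=3 sand=3

Derivation:
After 1 (gather 7 sand): sand=7
After 2 (craft glass): glass=3 sand=5
After 3 (craft glass): glass=6 sand=3
After 4 (gather 6 leather): glass=6 leather=6 sand=3
After 5 (gather 3 coal): coal=3 glass=6 leather=6 sand=3
After 6 (craft parchment): glass=2 leather=2 parchment=3 sand=3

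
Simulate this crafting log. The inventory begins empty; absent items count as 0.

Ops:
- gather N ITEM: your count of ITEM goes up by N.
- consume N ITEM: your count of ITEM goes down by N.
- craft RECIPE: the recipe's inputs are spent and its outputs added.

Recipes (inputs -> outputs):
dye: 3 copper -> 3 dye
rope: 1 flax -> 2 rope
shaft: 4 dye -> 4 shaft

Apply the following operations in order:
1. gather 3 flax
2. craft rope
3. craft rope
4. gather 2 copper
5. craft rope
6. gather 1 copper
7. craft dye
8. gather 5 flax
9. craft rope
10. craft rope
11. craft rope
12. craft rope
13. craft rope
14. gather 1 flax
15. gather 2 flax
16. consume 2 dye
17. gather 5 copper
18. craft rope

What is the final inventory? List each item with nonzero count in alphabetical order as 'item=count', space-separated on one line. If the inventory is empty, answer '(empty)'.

Answer: copper=5 dye=1 flax=2 rope=18

Derivation:
After 1 (gather 3 flax): flax=3
After 2 (craft rope): flax=2 rope=2
After 3 (craft rope): flax=1 rope=4
After 4 (gather 2 copper): copper=2 flax=1 rope=4
After 5 (craft rope): copper=2 rope=6
After 6 (gather 1 copper): copper=3 rope=6
After 7 (craft dye): dye=3 rope=6
After 8 (gather 5 flax): dye=3 flax=5 rope=6
After 9 (craft rope): dye=3 flax=4 rope=8
After 10 (craft rope): dye=3 flax=3 rope=10
After 11 (craft rope): dye=3 flax=2 rope=12
After 12 (craft rope): dye=3 flax=1 rope=14
After 13 (craft rope): dye=3 rope=16
After 14 (gather 1 flax): dye=3 flax=1 rope=16
After 15 (gather 2 flax): dye=3 flax=3 rope=16
After 16 (consume 2 dye): dye=1 flax=3 rope=16
After 17 (gather 5 copper): copper=5 dye=1 flax=3 rope=16
After 18 (craft rope): copper=5 dye=1 flax=2 rope=18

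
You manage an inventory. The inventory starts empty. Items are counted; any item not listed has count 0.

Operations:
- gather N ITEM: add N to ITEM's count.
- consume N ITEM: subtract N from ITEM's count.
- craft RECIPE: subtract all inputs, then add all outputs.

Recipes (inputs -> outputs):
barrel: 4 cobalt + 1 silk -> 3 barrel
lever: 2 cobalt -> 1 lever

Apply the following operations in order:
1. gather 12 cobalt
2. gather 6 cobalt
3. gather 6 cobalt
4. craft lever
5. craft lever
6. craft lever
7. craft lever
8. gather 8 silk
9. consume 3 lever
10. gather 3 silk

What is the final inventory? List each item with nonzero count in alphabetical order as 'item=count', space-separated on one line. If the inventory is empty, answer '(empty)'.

After 1 (gather 12 cobalt): cobalt=12
After 2 (gather 6 cobalt): cobalt=18
After 3 (gather 6 cobalt): cobalt=24
After 4 (craft lever): cobalt=22 lever=1
After 5 (craft lever): cobalt=20 lever=2
After 6 (craft lever): cobalt=18 lever=3
After 7 (craft lever): cobalt=16 lever=4
After 8 (gather 8 silk): cobalt=16 lever=4 silk=8
After 9 (consume 3 lever): cobalt=16 lever=1 silk=8
After 10 (gather 3 silk): cobalt=16 lever=1 silk=11

Answer: cobalt=16 lever=1 silk=11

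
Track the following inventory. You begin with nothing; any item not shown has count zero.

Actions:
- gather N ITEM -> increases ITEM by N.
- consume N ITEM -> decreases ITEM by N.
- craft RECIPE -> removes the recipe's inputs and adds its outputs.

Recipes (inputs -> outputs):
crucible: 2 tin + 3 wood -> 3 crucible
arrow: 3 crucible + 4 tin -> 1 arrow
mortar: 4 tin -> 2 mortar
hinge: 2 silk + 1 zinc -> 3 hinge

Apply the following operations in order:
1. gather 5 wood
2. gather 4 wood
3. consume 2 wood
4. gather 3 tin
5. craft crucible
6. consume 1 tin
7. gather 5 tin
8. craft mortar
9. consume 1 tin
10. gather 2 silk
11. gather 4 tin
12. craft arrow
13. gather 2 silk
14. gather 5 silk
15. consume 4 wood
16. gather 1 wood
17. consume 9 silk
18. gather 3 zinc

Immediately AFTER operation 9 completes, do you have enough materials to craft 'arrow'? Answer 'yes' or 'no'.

Answer: no

Derivation:
After 1 (gather 5 wood): wood=5
After 2 (gather 4 wood): wood=9
After 3 (consume 2 wood): wood=7
After 4 (gather 3 tin): tin=3 wood=7
After 5 (craft crucible): crucible=3 tin=1 wood=4
After 6 (consume 1 tin): crucible=3 wood=4
After 7 (gather 5 tin): crucible=3 tin=5 wood=4
After 8 (craft mortar): crucible=3 mortar=2 tin=1 wood=4
After 9 (consume 1 tin): crucible=3 mortar=2 wood=4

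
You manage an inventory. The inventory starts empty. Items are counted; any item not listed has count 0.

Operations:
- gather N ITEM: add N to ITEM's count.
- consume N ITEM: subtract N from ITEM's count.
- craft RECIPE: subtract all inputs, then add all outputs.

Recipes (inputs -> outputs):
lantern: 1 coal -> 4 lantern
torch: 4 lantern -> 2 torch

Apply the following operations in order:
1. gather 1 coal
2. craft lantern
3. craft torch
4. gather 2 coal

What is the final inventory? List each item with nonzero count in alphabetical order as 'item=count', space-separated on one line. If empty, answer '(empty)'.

Answer: coal=2 torch=2

Derivation:
After 1 (gather 1 coal): coal=1
After 2 (craft lantern): lantern=4
After 3 (craft torch): torch=2
After 4 (gather 2 coal): coal=2 torch=2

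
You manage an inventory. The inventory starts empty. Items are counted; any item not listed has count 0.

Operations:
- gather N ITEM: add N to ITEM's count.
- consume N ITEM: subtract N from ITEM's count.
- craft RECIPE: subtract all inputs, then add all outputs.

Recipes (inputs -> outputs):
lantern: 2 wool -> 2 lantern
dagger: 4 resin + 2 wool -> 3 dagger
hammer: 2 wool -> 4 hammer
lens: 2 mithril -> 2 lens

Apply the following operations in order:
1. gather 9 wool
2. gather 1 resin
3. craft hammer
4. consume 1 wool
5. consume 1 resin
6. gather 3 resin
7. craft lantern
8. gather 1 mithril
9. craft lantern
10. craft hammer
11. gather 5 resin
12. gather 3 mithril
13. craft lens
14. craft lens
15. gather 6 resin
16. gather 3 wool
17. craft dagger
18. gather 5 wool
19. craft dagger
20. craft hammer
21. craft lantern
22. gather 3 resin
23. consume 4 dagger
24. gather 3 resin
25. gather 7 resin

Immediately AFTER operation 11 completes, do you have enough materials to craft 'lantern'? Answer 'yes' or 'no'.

After 1 (gather 9 wool): wool=9
After 2 (gather 1 resin): resin=1 wool=9
After 3 (craft hammer): hammer=4 resin=1 wool=7
After 4 (consume 1 wool): hammer=4 resin=1 wool=6
After 5 (consume 1 resin): hammer=4 wool=6
After 6 (gather 3 resin): hammer=4 resin=3 wool=6
After 7 (craft lantern): hammer=4 lantern=2 resin=3 wool=4
After 8 (gather 1 mithril): hammer=4 lantern=2 mithril=1 resin=3 wool=4
After 9 (craft lantern): hammer=4 lantern=4 mithril=1 resin=3 wool=2
After 10 (craft hammer): hammer=8 lantern=4 mithril=1 resin=3
After 11 (gather 5 resin): hammer=8 lantern=4 mithril=1 resin=8

Answer: no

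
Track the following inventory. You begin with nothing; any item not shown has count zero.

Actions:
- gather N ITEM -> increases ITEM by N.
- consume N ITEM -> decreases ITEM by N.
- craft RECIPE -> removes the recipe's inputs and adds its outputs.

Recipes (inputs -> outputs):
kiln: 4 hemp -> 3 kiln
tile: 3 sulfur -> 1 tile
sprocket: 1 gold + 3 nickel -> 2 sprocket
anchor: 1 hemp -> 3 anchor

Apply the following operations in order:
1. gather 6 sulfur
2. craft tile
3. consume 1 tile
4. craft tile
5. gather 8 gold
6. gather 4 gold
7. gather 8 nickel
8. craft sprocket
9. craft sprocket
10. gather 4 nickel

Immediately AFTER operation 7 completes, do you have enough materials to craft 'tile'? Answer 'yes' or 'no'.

After 1 (gather 6 sulfur): sulfur=6
After 2 (craft tile): sulfur=3 tile=1
After 3 (consume 1 tile): sulfur=3
After 4 (craft tile): tile=1
After 5 (gather 8 gold): gold=8 tile=1
After 6 (gather 4 gold): gold=12 tile=1
After 7 (gather 8 nickel): gold=12 nickel=8 tile=1

Answer: no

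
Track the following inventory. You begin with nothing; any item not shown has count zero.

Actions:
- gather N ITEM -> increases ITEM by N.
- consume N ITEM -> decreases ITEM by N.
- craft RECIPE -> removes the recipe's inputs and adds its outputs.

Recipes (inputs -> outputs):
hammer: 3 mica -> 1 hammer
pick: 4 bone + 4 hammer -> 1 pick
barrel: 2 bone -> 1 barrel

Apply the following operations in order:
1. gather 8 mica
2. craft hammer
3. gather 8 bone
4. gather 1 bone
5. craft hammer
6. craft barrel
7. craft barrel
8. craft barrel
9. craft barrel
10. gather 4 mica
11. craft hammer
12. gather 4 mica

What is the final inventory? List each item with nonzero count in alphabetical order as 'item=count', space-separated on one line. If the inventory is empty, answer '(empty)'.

After 1 (gather 8 mica): mica=8
After 2 (craft hammer): hammer=1 mica=5
After 3 (gather 8 bone): bone=8 hammer=1 mica=5
After 4 (gather 1 bone): bone=9 hammer=1 mica=5
After 5 (craft hammer): bone=9 hammer=2 mica=2
After 6 (craft barrel): barrel=1 bone=7 hammer=2 mica=2
After 7 (craft barrel): barrel=2 bone=5 hammer=2 mica=2
After 8 (craft barrel): barrel=3 bone=3 hammer=2 mica=2
After 9 (craft barrel): barrel=4 bone=1 hammer=2 mica=2
After 10 (gather 4 mica): barrel=4 bone=1 hammer=2 mica=6
After 11 (craft hammer): barrel=4 bone=1 hammer=3 mica=3
After 12 (gather 4 mica): barrel=4 bone=1 hammer=3 mica=7

Answer: barrel=4 bone=1 hammer=3 mica=7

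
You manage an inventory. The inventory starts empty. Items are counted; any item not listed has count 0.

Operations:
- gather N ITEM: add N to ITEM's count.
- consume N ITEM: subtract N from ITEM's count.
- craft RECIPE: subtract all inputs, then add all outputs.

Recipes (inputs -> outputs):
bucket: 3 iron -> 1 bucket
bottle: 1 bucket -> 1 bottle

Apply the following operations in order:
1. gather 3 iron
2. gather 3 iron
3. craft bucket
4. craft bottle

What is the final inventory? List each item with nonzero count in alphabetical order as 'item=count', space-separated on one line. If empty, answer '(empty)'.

Answer: bottle=1 iron=3

Derivation:
After 1 (gather 3 iron): iron=3
After 2 (gather 3 iron): iron=6
After 3 (craft bucket): bucket=1 iron=3
After 4 (craft bottle): bottle=1 iron=3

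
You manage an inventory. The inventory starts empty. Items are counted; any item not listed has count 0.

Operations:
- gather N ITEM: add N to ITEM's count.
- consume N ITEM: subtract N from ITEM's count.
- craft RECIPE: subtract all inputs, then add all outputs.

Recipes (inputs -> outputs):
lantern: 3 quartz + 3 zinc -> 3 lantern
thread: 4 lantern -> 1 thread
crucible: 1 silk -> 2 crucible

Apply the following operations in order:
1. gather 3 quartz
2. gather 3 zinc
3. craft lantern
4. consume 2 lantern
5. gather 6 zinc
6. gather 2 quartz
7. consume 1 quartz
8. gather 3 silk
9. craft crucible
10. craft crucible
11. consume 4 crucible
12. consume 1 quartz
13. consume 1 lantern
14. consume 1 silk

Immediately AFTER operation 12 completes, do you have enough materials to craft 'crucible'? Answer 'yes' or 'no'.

Answer: yes

Derivation:
After 1 (gather 3 quartz): quartz=3
After 2 (gather 3 zinc): quartz=3 zinc=3
After 3 (craft lantern): lantern=3
After 4 (consume 2 lantern): lantern=1
After 5 (gather 6 zinc): lantern=1 zinc=6
After 6 (gather 2 quartz): lantern=1 quartz=2 zinc=6
After 7 (consume 1 quartz): lantern=1 quartz=1 zinc=6
After 8 (gather 3 silk): lantern=1 quartz=1 silk=3 zinc=6
After 9 (craft crucible): crucible=2 lantern=1 quartz=1 silk=2 zinc=6
After 10 (craft crucible): crucible=4 lantern=1 quartz=1 silk=1 zinc=6
After 11 (consume 4 crucible): lantern=1 quartz=1 silk=1 zinc=6
After 12 (consume 1 quartz): lantern=1 silk=1 zinc=6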